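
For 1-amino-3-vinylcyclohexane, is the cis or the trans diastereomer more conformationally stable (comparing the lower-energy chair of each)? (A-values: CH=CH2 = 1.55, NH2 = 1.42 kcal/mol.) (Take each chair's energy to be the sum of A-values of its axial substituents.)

cis

At 1,3 positions (parity same): cis → (e,e or a,a); trans → (a,e or e,a).
Best chair for cis: E = 0.00 kcal/mol; best chair for trans: E = 1.42 kcal/mol.
The cis isomer is lower by 1.42 kcal/mol.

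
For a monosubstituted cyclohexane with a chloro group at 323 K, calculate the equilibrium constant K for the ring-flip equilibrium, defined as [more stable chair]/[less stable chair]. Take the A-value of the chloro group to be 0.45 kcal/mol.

K ≈ 2.02

One chair has the chloro group axial (E = 0.45 kcal/mol) and the other has it equatorial (E = 0).
ΔG = 0.45 kcal/mol between the two chairs.
K = exp(ΔG/RT) with R = 1.987×10⁻³ kcal mol⁻¹ K⁻¹ and T = 323 K gives K ≈ 2.02.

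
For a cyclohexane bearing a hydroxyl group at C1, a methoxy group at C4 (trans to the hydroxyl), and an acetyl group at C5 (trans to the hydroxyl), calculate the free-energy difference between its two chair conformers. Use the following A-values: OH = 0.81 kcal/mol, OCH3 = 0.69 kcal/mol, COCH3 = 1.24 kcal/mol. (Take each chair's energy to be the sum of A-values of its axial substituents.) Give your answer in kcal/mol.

Chair I (hydroxyl axial, methoxy axial, acetyl equatorial): E = 1.50 kcal/mol.
Chair II (hydroxyl equatorial, methoxy equatorial, acetyl axial): E = 1.24 kcal/mol.
ΔE = 1.50 − 1.24 = 0.26 kcal/mol; chair II is more stable.

0.26 kcal/mol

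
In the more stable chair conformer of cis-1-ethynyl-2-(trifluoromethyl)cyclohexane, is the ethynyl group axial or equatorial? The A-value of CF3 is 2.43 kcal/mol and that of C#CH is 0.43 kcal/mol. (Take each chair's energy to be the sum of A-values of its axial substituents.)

axial

C1 and C2 have opposite parity, so for the cis isomer the two substituents are one axial and one equatorial in each chair.
Chair I (trifluoromethyl axial, ethynyl equatorial): E = 2.43 kcal/mol.
Chair II (trifluoromethyl equatorial, ethynyl axial): E = 0.43 kcal/mol.
Chair II is the more stable (lower-energy) conformer, and in that chair the ethynyl group is axial.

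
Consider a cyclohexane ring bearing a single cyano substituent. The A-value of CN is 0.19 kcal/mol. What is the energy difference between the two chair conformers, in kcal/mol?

0.19 kcal/mol

A monosubstituted cyclohexane has one chair with the cyano group axial (E = A = 0.19 kcal/mol) and one with it equatorial (E = 0).
ΔE = 0.19 − 0 = 0.19 kcal/mol.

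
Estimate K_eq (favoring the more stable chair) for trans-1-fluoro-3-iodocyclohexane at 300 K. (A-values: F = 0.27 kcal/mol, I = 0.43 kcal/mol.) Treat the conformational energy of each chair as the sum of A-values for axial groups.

C1 and C3 have the same parity, so for the trans isomer the two substituents are one axial and one equatorial in each chair.
Chair I (fluoro axial, iodo equatorial): E = 0.27 kcal/mol; chair II (fluoro equatorial, iodo axial): E = 0.43 kcal/mol.
ΔG = 0.16 kcal/mol between the two chairs.
K = exp(ΔG/RT) with R = 1.987×10⁻³ kcal mol⁻¹ K⁻¹ and T = 300 K gives K ≈ 1.31.

K ≈ 1.31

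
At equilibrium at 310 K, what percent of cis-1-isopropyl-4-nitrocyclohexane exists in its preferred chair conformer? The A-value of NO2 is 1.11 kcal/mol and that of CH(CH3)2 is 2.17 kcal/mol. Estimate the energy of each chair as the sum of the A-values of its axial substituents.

C1 and C4 have opposite parity, so for the cis isomer the two substituents are one axial and one equatorial in each chair.
Chair I (nitro axial, isopropyl equatorial): E = 1.11 kcal/mol; chair II (nitro equatorial, isopropyl axial): E = 2.17 kcal/mol.
ΔG = 1.06 kcal/mol between the two chairs.
K = exp(ΔG/RT) with R = 1.987×10⁻³ kcal mol⁻¹ K⁻¹ and T = 310 K gives K ≈ 5.59.
Fraction in the lower-energy chair = K/(K+1) = 84.8%.

84.8%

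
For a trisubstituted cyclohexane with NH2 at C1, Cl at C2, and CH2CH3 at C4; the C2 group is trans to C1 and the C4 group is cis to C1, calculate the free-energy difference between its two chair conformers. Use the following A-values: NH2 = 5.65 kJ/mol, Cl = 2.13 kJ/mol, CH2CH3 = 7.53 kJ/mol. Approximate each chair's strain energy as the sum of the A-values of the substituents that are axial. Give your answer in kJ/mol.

Chair I (amino axial, chloro axial, ethyl equatorial): E = 7.78 kJ/mol.
Chair II (amino equatorial, chloro equatorial, ethyl axial): E = 7.53 kJ/mol.
ΔE = 7.78 − 7.53 = 0.25 kJ/mol; chair II is more stable.

0.25 kJ/mol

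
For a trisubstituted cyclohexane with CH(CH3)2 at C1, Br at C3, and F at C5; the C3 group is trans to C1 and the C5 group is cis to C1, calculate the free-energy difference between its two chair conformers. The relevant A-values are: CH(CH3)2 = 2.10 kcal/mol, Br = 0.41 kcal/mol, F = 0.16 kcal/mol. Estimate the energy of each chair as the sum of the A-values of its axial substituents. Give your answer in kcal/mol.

Chair I (isopropyl axial, bromo equatorial, fluoro axial): E = 2.26 kcal/mol.
Chair II (isopropyl equatorial, bromo axial, fluoro equatorial): E = 0.41 kcal/mol.
ΔE = 2.26 − 0.41 = 1.85 kcal/mol; chair II is more stable.

1.85 kcal/mol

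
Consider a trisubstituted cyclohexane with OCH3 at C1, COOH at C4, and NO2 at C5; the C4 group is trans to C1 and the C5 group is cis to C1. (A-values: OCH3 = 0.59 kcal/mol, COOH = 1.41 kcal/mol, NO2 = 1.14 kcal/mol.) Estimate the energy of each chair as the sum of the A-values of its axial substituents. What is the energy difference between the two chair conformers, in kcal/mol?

3.14 kcal/mol

Chair I (methoxy axial, carboxyl axial, nitro axial): E = 3.14 kcal/mol.
Chair II (methoxy equatorial, carboxyl equatorial, nitro equatorial): E = 0.00 kcal/mol.
ΔE = 3.14 − 0.00 = 3.14 kcal/mol; chair II is more stable.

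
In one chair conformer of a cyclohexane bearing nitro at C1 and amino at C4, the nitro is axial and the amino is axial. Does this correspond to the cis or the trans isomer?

trans

C1 and C4 have opposite parity, so their axial bonds point in opposite directions.
With opposite-parity carbons, two substituents on the same face are one axial and one equatorial; opposite faces give both axial or both equatorial.
Here the groups are axial/axial → opposite face → trans.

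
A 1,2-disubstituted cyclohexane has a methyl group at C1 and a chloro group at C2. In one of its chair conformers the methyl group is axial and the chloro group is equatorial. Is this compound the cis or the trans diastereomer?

C1 and C2 have opposite parity, so their axial bonds point in opposite directions.
With opposite-parity carbons, two substituents on the same face are one axial and one equatorial; opposite faces give both axial or both equatorial.
Here the groups are axial/equatorial → same face → cis.

cis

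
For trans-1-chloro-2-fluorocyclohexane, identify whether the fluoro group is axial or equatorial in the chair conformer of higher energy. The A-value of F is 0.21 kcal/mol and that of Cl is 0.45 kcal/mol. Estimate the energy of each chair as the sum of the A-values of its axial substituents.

C1 and C2 have opposite parity, so for the trans isomer the two substituents are e,e in one chair and a,a in the other.
Chair I (fluoro axial, chloro axial): E = 0.66 kcal/mol.
Chair II (fluoro equatorial, chloro equatorial): E = 0.00 kcal/mol.
Chair I is the less stable (higher-energy) conformer, and in that chair the fluoro group is axial.

axial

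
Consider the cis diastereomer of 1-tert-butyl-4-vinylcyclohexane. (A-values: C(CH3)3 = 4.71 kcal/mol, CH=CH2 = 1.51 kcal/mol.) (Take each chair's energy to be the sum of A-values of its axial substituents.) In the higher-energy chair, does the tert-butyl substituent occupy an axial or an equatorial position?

C1 and C4 have opposite parity, so for the cis isomer the two substituents are one axial and one equatorial in each chair.
Chair I (tert-butyl axial, vinyl equatorial): E = 4.71 kcal/mol.
Chair II (tert-butyl equatorial, vinyl axial): E = 1.51 kcal/mol.
Chair I is the less stable (higher-energy) conformer, and in that chair the tert-butyl group is axial.

axial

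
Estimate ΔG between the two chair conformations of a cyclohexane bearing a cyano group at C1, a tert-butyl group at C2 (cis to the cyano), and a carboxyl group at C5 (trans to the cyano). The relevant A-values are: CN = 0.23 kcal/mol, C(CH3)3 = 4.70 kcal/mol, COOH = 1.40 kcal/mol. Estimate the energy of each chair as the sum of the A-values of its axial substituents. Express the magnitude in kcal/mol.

Chair I (cyano axial, tert-butyl equatorial, carboxyl equatorial): E = 0.23 kcal/mol.
Chair II (cyano equatorial, tert-butyl axial, carboxyl axial): E = 6.10 kcal/mol.
ΔE = 6.10 − 0.23 = 5.87 kcal/mol; chair I is more stable.

5.87 kcal/mol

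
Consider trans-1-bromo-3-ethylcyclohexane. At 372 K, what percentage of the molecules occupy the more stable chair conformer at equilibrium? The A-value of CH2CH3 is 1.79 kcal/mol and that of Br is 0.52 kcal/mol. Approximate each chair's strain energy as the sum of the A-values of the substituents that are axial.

84.8%

C1 and C3 have the same parity, so for the trans isomer the two substituents are one axial and one equatorial in each chair.
Chair I (ethyl axial, bromo equatorial): E = 1.79 kcal/mol; chair II (ethyl equatorial, bromo axial): E = 0.52 kcal/mol.
ΔG = 1.27 kcal/mol between the two chairs.
K = exp(ΔG/RT) with R = 1.987×10⁻³ kcal mol⁻¹ K⁻¹ and T = 372 K gives K ≈ 5.57.
Fraction in the lower-energy chair = K/(K+1) = 84.8%.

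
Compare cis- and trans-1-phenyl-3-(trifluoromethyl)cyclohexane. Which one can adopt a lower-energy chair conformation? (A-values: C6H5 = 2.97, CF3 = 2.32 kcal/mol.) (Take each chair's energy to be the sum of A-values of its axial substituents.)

At 1,3 positions (parity same): cis → (e,e or a,a); trans → (a,e or e,a).
Best chair for cis: E = 0.00 kcal/mol; best chair for trans: E = 2.32 kcal/mol.
The cis isomer is lower by 2.32 kcal/mol.

cis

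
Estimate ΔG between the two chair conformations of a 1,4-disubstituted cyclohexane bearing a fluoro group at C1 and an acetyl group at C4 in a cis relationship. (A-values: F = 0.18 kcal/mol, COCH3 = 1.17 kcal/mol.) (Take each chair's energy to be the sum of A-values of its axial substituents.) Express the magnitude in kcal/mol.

C1 and C4 have opposite parity, so for the cis isomer the two substituents are one axial and one equatorial in each chair.
Chair I (fluoro axial, acetyl equatorial): E = 0.18 kcal/mol.
Chair II (fluoro equatorial, acetyl axial): E = 1.17 kcal/mol.
ΔE = 1.17 − 0.18 = 0.99 kcal/mol; chair I is more stable.

0.99 kcal/mol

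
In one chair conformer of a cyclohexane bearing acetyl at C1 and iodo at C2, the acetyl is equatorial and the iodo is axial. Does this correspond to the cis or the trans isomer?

C1 and C2 have opposite parity, so their axial bonds point in opposite directions.
With opposite-parity carbons, two substituents on the same face are one axial and one equatorial; opposite faces give both axial or both equatorial.
Here the groups are equatorial/axial → same face → cis.

cis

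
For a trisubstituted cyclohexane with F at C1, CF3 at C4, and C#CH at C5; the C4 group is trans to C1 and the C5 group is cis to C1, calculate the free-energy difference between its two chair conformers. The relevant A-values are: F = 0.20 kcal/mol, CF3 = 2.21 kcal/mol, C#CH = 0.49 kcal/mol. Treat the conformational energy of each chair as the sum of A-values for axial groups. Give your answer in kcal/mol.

2.90 kcal/mol

Chair I (fluoro axial, trifluoromethyl axial, ethynyl axial): E = 2.90 kcal/mol.
Chair II (fluoro equatorial, trifluoromethyl equatorial, ethynyl equatorial): E = 0.00 kcal/mol.
ΔE = 2.90 − 0.00 = 2.90 kcal/mol; chair II is more stable.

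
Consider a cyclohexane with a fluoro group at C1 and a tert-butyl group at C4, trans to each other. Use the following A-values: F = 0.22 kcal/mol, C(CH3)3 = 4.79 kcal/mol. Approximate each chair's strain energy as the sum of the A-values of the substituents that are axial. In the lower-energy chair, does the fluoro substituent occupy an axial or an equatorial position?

C1 and C4 have opposite parity, so for the trans isomer the two substituents are e,e in one chair and a,a in the other.
Chair I (fluoro axial, tert-butyl axial): E = 5.01 kcal/mol.
Chair II (fluoro equatorial, tert-butyl equatorial): E = 0.00 kcal/mol.
Chair II is the more stable (lower-energy) conformer, and in that chair the fluoro group is equatorial.

equatorial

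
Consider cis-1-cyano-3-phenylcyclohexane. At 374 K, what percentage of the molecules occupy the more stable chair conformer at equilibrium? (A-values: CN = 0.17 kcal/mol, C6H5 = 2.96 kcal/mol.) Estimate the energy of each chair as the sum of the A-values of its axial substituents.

C1 and C3 have the same parity, so for the cis isomer the two substituents are e,e in one chair and a,a in the other.
Chair I (cyano axial, phenyl axial): E = 3.13 kcal/mol; chair II (cyano equatorial, phenyl equatorial): E = 0.00 kcal/mol.
ΔG = 3.13 kcal/mol between the two chairs.
K = exp(ΔG/RT) with R = 1.987×10⁻³ kcal mol⁻¹ K⁻¹ and T = 374 K gives K ≈ 67.5.
Fraction in the lower-energy chair = K/(K+1) = 98.5%.

98.5%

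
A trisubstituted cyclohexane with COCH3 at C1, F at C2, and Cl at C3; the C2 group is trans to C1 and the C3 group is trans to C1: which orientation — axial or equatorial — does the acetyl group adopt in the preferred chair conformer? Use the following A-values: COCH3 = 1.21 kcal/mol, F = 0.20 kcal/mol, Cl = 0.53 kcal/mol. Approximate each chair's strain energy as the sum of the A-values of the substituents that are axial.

Chair I (acetyl axial, fluoro axial, chloro equatorial): E = 1.41 kcal/mol.
Chair II (acetyl equatorial, fluoro equatorial, chloro axial): E = 0.53 kcal/mol.
Chair II is the more stable (lower-energy) conformer, and in that chair the acetyl group is equatorial.

equatorial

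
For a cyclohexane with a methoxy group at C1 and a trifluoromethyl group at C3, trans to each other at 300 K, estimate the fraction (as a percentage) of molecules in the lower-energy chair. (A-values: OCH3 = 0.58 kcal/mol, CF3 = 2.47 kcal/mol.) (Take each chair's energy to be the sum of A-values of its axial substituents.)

C1 and C3 have the same parity, so for the trans isomer the two substituents are one axial and one equatorial in each chair.
Chair I (methoxy axial, trifluoromethyl equatorial): E = 0.58 kcal/mol; chair II (methoxy equatorial, trifluoromethyl axial): E = 2.47 kcal/mol.
ΔG = 1.89 kcal/mol between the two chairs.
K = exp(ΔG/RT) with R = 1.987×10⁻³ kcal mol⁻¹ K⁻¹ and T = 300 K gives K ≈ 23.8.
Fraction in the lower-energy chair = K/(K+1) = 96.0%.

96.0%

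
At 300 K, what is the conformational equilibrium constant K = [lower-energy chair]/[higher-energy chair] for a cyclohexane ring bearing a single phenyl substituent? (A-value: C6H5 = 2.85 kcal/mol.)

One chair has the phenyl group axial (E = 2.85 kcal/mol) and the other has it equatorial (E = 0).
ΔG = 2.85 kcal/mol between the two chairs.
K = exp(ΔG/RT) with R = 1.987×10⁻³ kcal mol⁻¹ K⁻¹ and T = 300 K gives K ≈ 119.

K ≈ 119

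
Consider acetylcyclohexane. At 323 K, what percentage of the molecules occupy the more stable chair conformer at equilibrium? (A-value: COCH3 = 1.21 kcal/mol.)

86.8%

One chair has the acetyl group axial (E = 1.21 kcal/mol) and the other has it equatorial (E = 0).
ΔG = 1.21 kcal/mol between the two chairs.
K = exp(ΔG/RT) with R = 1.987×10⁻³ kcal mol⁻¹ K⁻¹ and T = 323 K gives K ≈ 6.59.
Fraction in the lower-energy chair = K/(K+1) = 86.8%.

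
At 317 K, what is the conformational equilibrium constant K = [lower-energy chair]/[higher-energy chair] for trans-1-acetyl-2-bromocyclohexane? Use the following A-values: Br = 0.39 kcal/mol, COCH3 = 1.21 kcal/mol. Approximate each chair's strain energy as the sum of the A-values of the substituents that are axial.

K ≈ 12.7

C1 and C2 have opposite parity, so for the trans isomer the two substituents are e,e in one chair and a,a in the other.
Chair I (bromo axial, acetyl axial): E = 1.60 kcal/mol; chair II (bromo equatorial, acetyl equatorial): E = 0.00 kcal/mol.
ΔG = 1.60 kcal/mol between the two chairs.
K = exp(ΔG/RT) with R = 1.987×10⁻³ kcal mol⁻¹ K⁻¹ and T = 317 K gives K ≈ 12.7.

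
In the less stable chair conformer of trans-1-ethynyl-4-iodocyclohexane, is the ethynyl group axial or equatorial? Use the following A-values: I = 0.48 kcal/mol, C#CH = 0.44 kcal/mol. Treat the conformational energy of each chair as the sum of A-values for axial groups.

C1 and C4 have opposite parity, so for the trans isomer the two substituents are e,e in one chair and a,a in the other.
Chair I (iodo axial, ethynyl axial): E = 0.92 kcal/mol.
Chair II (iodo equatorial, ethynyl equatorial): E = 0.00 kcal/mol.
Chair I is the less stable (higher-energy) conformer, and in that chair the ethynyl group is axial.

axial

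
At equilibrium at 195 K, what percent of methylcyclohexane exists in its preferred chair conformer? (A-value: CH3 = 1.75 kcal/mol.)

98.9%

One chair has the methyl group axial (E = 1.75 kcal/mol) and the other has it equatorial (E = 0).
ΔG = 1.75 kcal/mol between the two chairs.
K = exp(ΔG/RT) with R = 1.987×10⁻³ kcal mol⁻¹ K⁻¹ and T = 195 K gives K ≈ 91.5.
Fraction in the lower-energy chair = K/(K+1) = 98.9%.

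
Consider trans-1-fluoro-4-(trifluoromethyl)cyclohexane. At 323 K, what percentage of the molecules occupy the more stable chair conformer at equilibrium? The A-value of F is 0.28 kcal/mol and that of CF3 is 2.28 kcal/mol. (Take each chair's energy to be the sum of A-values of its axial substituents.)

98.2%

C1 and C4 have opposite parity, so for the trans isomer the two substituents are e,e in one chair and a,a in the other.
Chair I (fluoro axial, trifluoromethyl axial): E = 2.56 kcal/mol; chair II (fluoro equatorial, trifluoromethyl equatorial): E = 0.00 kcal/mol.
ΔG = 2.56 kcal/mol between the two chairs.
K = exp(ΔG/RT) with R = 1.987×10⁻³ kcal mol⁻¹ K⁻¹ and T = 323 K gives K ≈ 54.
Fraction in the lower-energy chair = K/(K+1) = 98.2%.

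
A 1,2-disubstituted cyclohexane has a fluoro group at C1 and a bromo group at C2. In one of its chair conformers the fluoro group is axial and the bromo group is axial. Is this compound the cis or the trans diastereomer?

trans

C1 and C2 have opposite parity, so their axial bonds point in opposite directions.
With opposite-parity carbons, two substituents on the same face are one axial and one equatorial; opposite faces give both axial or both equatorial.
Here the groups are axial/axial → opposite face → trans.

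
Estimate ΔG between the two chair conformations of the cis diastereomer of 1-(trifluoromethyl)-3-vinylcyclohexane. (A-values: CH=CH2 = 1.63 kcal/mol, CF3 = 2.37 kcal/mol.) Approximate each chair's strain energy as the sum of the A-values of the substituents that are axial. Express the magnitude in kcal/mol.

C1 and C3 have the same parity, so for the cis isomer the two substituents are e,e in one chair and a,a in the other.
Chair I (vinyl axial, trifluoromethyl axial): E = 4.00 kcal/mol.
Chair II (vinyl equatorial, trifluoromethyl equatorial): E = 0.00 kcal/mol.
ΔE = 4.00 − 0.00 = 4.00 kcal/mol; chair II is more stable.

4.00 kcal/mol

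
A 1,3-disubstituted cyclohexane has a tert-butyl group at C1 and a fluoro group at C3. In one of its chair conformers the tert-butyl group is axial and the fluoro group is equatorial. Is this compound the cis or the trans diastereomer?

C1 and C3 have the same parity, so their axial bonds point in the same direction.
With same-parity carbons, two substituents on the same face are both axial or both equatorial; opposite faces give one of each.
Here the groups are axial/equatorial → opposite face → trans.

trans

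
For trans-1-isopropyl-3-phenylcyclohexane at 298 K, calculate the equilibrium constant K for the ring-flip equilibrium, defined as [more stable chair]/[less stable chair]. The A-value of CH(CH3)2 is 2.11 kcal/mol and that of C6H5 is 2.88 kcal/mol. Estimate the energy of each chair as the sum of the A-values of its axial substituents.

K ≈ 3.67

C1 and C3 have the same parity, so for the trans isomer the two substituents are one axial and one equatorial in each chair.
Chair I (isopropyl axial, phenyl equatorial): E = 2.11 kcal/mol; chair II (isopropyl equatorial, phenyl axial): E = 2.88 kcal/mol.
ΔG = 0.77 kcal/mol between the two chairs.
K = exp(ΔG/RT) with R = 1.987×10⁻³ kcal mol⁻¹ K⁻¹ and T = 298 K gives K ≈ 3.67.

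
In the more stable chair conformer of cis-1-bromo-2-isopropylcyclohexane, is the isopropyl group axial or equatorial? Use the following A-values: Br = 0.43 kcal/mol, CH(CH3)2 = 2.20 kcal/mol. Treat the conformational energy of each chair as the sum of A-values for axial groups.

equatorial

C1 and C2 have opposite parity, so for the cis isomer the two substituents are one axial and one equatorial in each chair.
Chair I (bromo axial, isopropyl equatorial): E = 0.43 kcal/mol.
Chair II (bromo equatorial, isopropyl axial): E = 2.20 kcal/mol.
Chair I is the more stable (lower-energy) conformer, and in that chair the isopropyl group is equatorial.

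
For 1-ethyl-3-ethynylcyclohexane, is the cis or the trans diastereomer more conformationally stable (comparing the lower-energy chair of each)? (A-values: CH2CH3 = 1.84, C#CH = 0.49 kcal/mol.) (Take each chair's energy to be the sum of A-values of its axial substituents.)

At 1,3 positions (parity same): cis → (e,e or a,a); trans → (a,e or e,a).
Best chair for cis: E = 0.00 kcal/mol; best chair for trans: E = 0.49 kcal/mol.
The cis isomer is lower by 0.49 kcal/mol.

cis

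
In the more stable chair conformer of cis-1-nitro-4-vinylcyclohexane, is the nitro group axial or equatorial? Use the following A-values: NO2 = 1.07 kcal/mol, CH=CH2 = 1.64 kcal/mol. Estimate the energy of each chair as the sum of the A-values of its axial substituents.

C1 and C4 have opposite parity, so for the cis isomer the two substituents are one axial and one equatorial in each chair.
Chair I (nitro axial, vinyl equatorial): E = 1.07 kcal/mol.
Chair II (nitro equatorial, vinyl axial): E = 1.64 kcal/mol.
Chair I is the more stable (lower-energy) conformer, and in that chair the nitro group is axial.

axial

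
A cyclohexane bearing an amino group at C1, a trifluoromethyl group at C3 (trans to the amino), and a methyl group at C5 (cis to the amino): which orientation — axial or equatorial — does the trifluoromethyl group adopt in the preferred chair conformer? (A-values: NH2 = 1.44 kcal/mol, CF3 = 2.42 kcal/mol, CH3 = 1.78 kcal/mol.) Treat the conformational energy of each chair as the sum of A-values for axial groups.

Chair I (amino axial, trifluoromethyl equatorial, methyl axial): E = 3.22 kcal/mol.
Chair II (amino equatorial, trifluoromethyl axial, methyl equatorial): E = 2.42 kcal/mol.
Chair II is the more stable (lower-energy) conformer, and in that chair the trifluoromethyl group is axial.

axial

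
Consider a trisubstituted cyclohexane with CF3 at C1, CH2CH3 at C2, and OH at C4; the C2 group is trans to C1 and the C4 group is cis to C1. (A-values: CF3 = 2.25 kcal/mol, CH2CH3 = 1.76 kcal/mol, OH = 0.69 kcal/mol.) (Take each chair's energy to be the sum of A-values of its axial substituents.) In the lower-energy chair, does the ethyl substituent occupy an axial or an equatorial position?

Chair I (trifluoromethyl axial, ethyl axial, hydroxyl equatorial): E = 4.01 kcal/mol.
Chair II (trifluoromethyl equatorial, ethyl equatorial, hydroxyl axial): E = 0.69 kcal/mol.
Chair II is the more stable (lower-energy) conformer, and in that chair the ethyl group is equatorial.

equatorial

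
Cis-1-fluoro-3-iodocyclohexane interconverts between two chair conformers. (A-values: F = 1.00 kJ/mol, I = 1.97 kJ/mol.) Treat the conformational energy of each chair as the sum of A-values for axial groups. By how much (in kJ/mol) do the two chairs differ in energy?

2.97 kJ/mol

C1 and C3 have the same parity, so for the cis isomer the two substituents are e,e in one chair and a,a in the other.
Chair I (fluoro axial, iodo axial): E = 2.97 kJ/mol.
Chair II (fluoro equatorial, iodo equatorial): E = 0.00 kJ/mol.
ΔE = 2.97 − 0.00 = 2.97 kJ/mol; chair II is more stable.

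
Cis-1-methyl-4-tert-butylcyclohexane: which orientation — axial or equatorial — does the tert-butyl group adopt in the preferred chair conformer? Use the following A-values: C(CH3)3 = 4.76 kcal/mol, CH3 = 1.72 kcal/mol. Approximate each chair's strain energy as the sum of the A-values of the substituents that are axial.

equatorial

C1 and C4 have opposite parity, so for the cis isomer the two substituents are one axial and one equatorial in each chair.
Chair I (tert-butyl axial, methyl equatorial): E = 4.76 kcal/mol.
Chair II (tert-butyl equatorial, methyl axial): E = 1.72 kcal/mol.
Chair II is the more stable (lower-energy) conformer, and in that chair the tert-butyl group is equatorial.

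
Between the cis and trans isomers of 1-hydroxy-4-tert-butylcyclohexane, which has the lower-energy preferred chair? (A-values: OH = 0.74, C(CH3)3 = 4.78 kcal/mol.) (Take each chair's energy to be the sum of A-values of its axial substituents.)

trans

At 1,4 positions (parity opposite): cis → (a,e or e,a); trans → (e,e or a,a).
Best chair for cis: E = 0.74 kcal/mol; best chair for trans: E = 0.00 kcal/mol.
The trans isomer is lower by 0.74 kcal/mol.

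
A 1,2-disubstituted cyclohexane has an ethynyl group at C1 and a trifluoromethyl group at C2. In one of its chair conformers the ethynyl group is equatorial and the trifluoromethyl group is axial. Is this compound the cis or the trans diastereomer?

C1 and C2 have opposite parity, so their axial bonds point in opposite directions.
With opposite-parity carbons, two substituents on the same face are one axial and one equatorial; opposite faces give both axial or both equatorial.
Here the groups are equatorial/axial → same face → cis.

cis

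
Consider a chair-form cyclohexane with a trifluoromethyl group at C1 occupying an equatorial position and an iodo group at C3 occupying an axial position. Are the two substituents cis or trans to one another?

C1 and C3 have the same parity, so their axial bonds point in the same direction.
With same-parity carbons, two substituents on the same face are both axial or both equatorial; opposite faces give one of each.
Here the groups are equatorial/axial → opposite face → trans.

trans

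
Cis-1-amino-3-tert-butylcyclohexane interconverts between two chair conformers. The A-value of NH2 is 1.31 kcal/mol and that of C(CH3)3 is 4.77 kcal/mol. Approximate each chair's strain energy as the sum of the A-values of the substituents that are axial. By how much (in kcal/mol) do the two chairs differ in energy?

C1 and C3 have the same parity, so for the cis isomer the two substituents are e,e in one chair and a,a in the other.
Chair I (amino axial, tert-butyl axial): E = 6.08 kcal/mol.
Chair II (amino equatorial, tert-butyl equatorial): E = 0.00 kcal/mol.
ΔE = 6.08 − 0.00 = 6.08 kcal/mol; chair II is more stable.

6.08 kcal/mol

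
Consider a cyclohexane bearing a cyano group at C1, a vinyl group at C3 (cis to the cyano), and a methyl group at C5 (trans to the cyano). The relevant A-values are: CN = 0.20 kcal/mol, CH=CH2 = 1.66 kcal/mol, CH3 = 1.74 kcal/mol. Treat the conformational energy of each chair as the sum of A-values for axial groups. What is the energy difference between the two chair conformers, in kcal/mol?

0.12 kcal/mol

Chair I (cyano axial, vinyl axial, methyl equatorial): E = 1.86 kcal/mol.
Chair II (cyano equatorial, vinyl equatorial, methyl axial): E = 1.74 kcal/mol.
ΔE = 1.86 − 1.74 = 0.12 kcal/mol; chair II is more stable.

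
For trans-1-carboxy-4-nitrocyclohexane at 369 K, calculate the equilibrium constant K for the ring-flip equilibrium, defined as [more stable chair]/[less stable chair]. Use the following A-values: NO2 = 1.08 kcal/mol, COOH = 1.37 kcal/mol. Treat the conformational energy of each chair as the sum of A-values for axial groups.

K ≈ 28.3

C1 and C4 have opposite parity, so for the trans isomer the two substituents are e,e in one chair and a,a in the other.
Chair I (nitro axial, carboxyl axial): E = 2.45 kcal/mol; chair II (nitro equatorial, carboxyl equatorial): E = 0.00 kcal/mol.
ΔG = 2.45 kcal/mol between the two chairs.
K = exp(ΔG/RT) with R = 1.987×10⁻³ kcal mol⁻¹ K⁻¹ and T = 369 K gives K ≈ 28.3.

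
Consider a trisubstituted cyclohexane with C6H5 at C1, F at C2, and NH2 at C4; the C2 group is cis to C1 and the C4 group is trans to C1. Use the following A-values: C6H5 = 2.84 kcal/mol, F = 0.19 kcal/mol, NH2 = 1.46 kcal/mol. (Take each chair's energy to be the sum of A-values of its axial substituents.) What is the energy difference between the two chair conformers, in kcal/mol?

Chair I (phenyl axial, fluoro equatorial, amino axial): E = 4.30 kcal/mol.
Chair II (phenyl equatorial, fluoro axial, amino equatorial): E = 0.19 kcal/mol.
ΔE = 4.30 − 0.19 = 4.11 kcal/mol; chair II is more stable.

4.11 kcal/mol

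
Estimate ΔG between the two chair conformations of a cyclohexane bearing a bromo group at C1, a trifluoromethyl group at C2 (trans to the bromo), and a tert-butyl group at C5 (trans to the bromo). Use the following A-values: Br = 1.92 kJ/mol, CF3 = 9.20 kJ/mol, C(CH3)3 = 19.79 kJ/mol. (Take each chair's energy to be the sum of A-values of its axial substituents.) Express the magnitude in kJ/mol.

8.67 kJ/mol

Chair I (bromo axial, trifluoromethyl axial, tert-butyl equatorial): E = 11.12 kJ/mol.
Chair II (bromo equatorial, trifluoromethyl equatorial, tert-butyl axial): E = 19.79 kJ/mol.
ΔE = 19.79 − 11.12 = 8.67 kJ/mol; chair I is more stable.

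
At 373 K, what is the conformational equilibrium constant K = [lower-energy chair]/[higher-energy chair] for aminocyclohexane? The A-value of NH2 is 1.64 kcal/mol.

One chair has the amino group axial (E = 1.64 kcal/mol) and the other has it equatorial (E = 0).
ΔG = 1.64 kcal/mol between the two chairs.
K = exp(ΔG/RT) with R = 1.987×10⁻³ kcal mol⁻¹ K⁻¹ and T = 373 K gives K ≈ 9.14.

K ≈ 9.14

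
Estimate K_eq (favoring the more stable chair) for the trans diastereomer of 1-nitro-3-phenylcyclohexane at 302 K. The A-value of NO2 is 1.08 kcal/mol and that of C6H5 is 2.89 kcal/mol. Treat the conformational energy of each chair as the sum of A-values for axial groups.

C1 and C3 have the same parity, so for the trans isomer the two substituents are one axial and one equatorial in each chair.
Chair I (nitro axial, phenyl equatorial): E = 1.08 kcal/mol; chair II (nitro equatorial, phenyl axial): E = 2.89 kcal/mol.
ΔG = 1.81 kcal/mol between the two chairs.
K = exp(ΔG/RT) with R = 1.987×10⁻³ kcal mol⁻¹ K⁻¹ and T = 302 K gives K ≈ 20.4.

K ≈ 20.4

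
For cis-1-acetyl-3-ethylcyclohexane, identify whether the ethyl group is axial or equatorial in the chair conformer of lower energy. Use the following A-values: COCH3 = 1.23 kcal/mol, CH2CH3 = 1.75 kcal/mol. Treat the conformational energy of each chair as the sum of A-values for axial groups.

C1 and C3 have the same parity, so for the cis isomer the two substituents are e,e in one chair and a,a in the other.
Chair I (acetyl axial, ethyl axial): E = 2.98 kcal/mol.
Chair II (acetyl equatorial, ethyl equatorial): E = 0.00 kcal/mol.
Chair II is the more stable (lower-energy) conformer, and in that chair the ethyl group is equatorial.

equatorial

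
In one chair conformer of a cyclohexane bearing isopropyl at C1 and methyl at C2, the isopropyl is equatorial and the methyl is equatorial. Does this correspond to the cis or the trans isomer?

trans

C1 and C2 have opposite parity, so their axial bonds point in opposite directions.
With opposite-parity carbons, two substituents on the same face are one axial and one equatorial; opposite faces give both axial or both equatorial.
Here the groups are equatorial/equatorial → opposite face → trans.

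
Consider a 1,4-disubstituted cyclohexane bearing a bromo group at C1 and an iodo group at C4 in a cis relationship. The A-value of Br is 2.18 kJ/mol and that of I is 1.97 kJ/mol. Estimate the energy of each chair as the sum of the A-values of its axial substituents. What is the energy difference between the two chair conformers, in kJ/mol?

0.21 kJ/mol

C1 and C4 have opposite parity, so for the cis isomer the two substituents are one axial and one equatorial in each chair.
Chair I (bromo axial, iodo equatorial): E = 2.18 kJ/mol.
Chair II (bromo equatorial, iodo axial): E = 1.97 kJ/mol.
ΔE = 2.18 − 1.97 = 0.21 kJ/mol; chair II is more stable.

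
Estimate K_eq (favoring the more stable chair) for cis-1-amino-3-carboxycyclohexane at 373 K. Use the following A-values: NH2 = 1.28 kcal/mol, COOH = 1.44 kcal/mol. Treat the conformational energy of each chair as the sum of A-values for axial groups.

C1 and C3 have the same parity, so for the cis isomer the two substituents are e,e in one chair and a,a in the other.
Chair I (amino axial, carboxyl axial): E = 2.72 kcal/mol; chair II (amino equatorial, carboxyl equatorial): E = 0.00 kcal/mol.
ΔG = 2.72 kcal/mol between the two chairs.
K = exp(ΔG/RT) with R = 1.987×10⁻³ kcal mol⁻¹ K⁻¹ and T = 373 K gives K ≈ 39.3.

K ≈ 39.3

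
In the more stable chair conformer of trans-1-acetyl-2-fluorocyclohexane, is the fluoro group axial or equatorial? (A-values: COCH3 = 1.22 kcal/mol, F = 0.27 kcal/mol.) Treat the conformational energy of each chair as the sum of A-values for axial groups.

equatorial

C1 and C2 have opposite parity, so for the trans isomer the two substituents are e,e in one chair and a,a in the other.
Chair I (acetyl axial, fluoro axial): E = 1.49 kcal/mol.
Chair II (acetyl equatorial, fluoro equatorial): E = 0.00 kcal/mol.
Chair II is the more stable (lower-energy) conformer, and in that chair the fluoro group is equatorial.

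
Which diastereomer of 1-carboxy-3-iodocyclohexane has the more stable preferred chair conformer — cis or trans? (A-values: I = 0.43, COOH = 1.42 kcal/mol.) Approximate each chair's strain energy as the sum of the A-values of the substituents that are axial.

cis

At 1,3 positions (parity same): cis → (e,e or a,a); trans → (a,e or e,a).
Best chair for cis: E = 0.00 kcal/mol; best chair for trans: E = 0.43 kcal/mol.
The cis isomer is lower by 0.43 kcal/mol.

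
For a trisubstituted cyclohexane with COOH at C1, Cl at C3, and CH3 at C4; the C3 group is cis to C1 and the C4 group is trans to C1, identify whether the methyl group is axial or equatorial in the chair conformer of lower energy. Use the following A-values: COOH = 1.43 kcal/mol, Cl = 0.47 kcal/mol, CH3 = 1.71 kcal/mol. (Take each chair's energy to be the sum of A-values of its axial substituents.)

Chair I (carboxyl axial, chloro axial, methyl axial): E = 3.61 kcal/mol.
Chair II (carboxyl equatorial, chloro equatorial, methyl equatorial): E = 0.00 kcal/mol.
Chair II is the more stable (lower-energy) conformer, and in that chair the methyl group is equatorial.

equatorial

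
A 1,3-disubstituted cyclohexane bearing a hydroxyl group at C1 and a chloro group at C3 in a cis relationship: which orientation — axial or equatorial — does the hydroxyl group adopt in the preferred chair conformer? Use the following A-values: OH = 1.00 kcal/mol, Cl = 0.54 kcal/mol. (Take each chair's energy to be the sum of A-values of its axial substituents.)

equatorial

C1 and C3 have the same parity, so for the cis isomer the two substituents are e,e in one chair and a,a in the other.
Chair I (hydroxyl axial, chloro axial): E = 1.54 kcal/mol.
Chair II (hydroxyl equatorial, chloro equatorial): E = 0.00 kcal/mol.
Chair II is the more stable (lower-energy) conformer, and in that chair the hydroxyl group is equatorial.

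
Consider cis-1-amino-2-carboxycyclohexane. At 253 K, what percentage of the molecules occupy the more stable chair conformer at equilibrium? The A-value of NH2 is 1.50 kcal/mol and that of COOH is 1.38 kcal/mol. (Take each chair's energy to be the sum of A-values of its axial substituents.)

55.9%

C1 and C2 have opposite parity, so for the cis isomer the two substituents are one axial and one equatorial in each chair.
Chair I (amino axial, carboxyl equatorial): E = 1.50 kcal/mol; chair II (amino equatorial, carboxyl axial): E = 1.38 kcal/mol.
ΔG = 0.12 kcal/mol between the two chairs.
K = exp(ΔG/RT) with R = 1.987×10⁻³ kcal mol⁻¹ K⁻¹ and T = 253 K gives K ≈ 1.27.
Fraction in the lower-energy chair = K/(K+1) = 55.9%.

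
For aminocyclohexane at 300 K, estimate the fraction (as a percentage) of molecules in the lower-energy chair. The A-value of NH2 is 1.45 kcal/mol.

91.9%

One chair has the amino group axial (E = 1.45 kcal/mol) and the other has it equatorial (E = 0).
ΔG = 1.45 kcal/mol between the two chairs.
K = exp(ΔG/RT) with R = 1.987×10⁻³ kcal mol⁻¹ K⁻¹ and T = 300 K gives K ≈ 11.4.
Fraction in the lower-energy chair = K/(K+1) = 91.9%.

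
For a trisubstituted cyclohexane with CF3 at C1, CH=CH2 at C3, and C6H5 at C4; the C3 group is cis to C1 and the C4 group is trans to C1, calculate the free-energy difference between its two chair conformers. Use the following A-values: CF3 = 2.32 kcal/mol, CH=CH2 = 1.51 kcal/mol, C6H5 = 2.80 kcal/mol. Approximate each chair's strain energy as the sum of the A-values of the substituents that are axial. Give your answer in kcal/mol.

6.63 kcal/mol

Chair I (trifluoromethyl axial, vinyl axial, phenyl axial): E = 6.63 kcal/mol.
Chair II (trifluoromethyl equatorial, vinyl equatorial, phenyl equatorial): E = 0.00 kcal/mol.
ΔE = 6.63 − 0.00 = 6.63 kcal/mol; chair II is more stable.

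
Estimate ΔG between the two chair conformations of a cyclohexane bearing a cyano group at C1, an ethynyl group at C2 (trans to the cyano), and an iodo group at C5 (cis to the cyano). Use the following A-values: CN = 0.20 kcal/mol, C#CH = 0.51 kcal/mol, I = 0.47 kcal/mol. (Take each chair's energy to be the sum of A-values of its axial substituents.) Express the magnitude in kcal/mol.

Chair I (cyano axial, ethynyl axial, iodo axial): E = 1.18 kcal/mol.
Chair II (cyano equatorial, ethynyl equatorial, iodo equatorial): E = 0.00 kcal/mol.
ΔE = 1.18 − 0.00 = 1.18 kcal/mol; chair II is more stable.

1.18 kcal/mol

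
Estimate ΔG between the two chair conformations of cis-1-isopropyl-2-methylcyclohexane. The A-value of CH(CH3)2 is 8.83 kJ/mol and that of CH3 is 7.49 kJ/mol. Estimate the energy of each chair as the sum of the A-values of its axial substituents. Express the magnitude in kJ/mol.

C1 and C2 have opposite parity, so for the cis isomer the two substituents are one axial and one equatorial in each chair.
Chair I (isopropyl axial, methyl equatorial): E = 8.83 kJ/mol.
Chair II (isopropyl equatorial, methyl axial): E = 7.49 kJ/mol.
ΔE = 8.83 − 7.49 = 1.34 kJ/mol; chair II is more stable.

1.34 kJ/mol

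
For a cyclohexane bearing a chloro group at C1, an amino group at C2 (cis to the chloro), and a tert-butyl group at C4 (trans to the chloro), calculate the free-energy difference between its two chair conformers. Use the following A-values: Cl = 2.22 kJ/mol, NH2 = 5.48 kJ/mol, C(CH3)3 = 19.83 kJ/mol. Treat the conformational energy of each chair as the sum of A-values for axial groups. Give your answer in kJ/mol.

Chair I (chloro axial, amino equatorial, tert-butyl axial): E = 22.05 kJ/mol.
Chair II (chloro equatorial, amino axial, tert-butyl equatorial): E = 5.48 kJ/mol.
ΔE = 22.05 − 5.48 = 16.57 kJ/mol; chair II is more stable.

16.57 kJ/mol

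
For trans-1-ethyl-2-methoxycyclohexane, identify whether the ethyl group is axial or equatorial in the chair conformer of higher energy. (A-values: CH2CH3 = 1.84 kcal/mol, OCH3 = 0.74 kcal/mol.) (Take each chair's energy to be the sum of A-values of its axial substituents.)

axial

C1 and C2 have opposite parity, so for the trans isomer the two substituents are e,e in one chair and a,a in the other.
Chair I (ethyl axial, methoxy axial): E = 2.58 kcal/mol.
Chair II (ethyl equatorial, methoxy equatorial): E = 0.00 kcal/mol.
Chair I is the less stable (higher-energy) conformer, and in that chair the ethyl group is axial.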